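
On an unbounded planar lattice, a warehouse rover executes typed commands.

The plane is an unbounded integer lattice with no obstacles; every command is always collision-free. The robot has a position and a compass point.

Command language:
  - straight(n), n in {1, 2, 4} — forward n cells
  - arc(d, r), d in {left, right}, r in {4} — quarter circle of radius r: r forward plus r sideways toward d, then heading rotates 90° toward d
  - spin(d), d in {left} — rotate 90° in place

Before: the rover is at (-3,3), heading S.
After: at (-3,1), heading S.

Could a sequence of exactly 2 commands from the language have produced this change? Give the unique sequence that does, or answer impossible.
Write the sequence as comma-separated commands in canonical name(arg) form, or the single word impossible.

key: heading stays S — no command in the sequence turns
initial: at (-3,3), heading S
t=1 straight(1) ⇒ at (-3,2), heading S
t=2 straight(1) ⇒ at (-3,1), heading S
uniquely the one of 36 2-step routes that fits.

straight(1), straight(1)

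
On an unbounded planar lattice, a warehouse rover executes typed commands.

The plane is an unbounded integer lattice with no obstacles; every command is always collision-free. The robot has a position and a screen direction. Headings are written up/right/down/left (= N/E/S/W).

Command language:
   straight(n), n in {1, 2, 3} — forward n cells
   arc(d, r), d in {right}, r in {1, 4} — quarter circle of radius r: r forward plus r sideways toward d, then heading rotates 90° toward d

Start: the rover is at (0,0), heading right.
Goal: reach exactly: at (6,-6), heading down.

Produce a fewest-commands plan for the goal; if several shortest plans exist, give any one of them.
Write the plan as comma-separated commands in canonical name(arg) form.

initial: at (0,0), heading right
step 1 (straight(2)): at (2,0), heading right
step 2 (arc(right, 4)): at (6,-4), heading down
step 3 (straight(2)): at (6,-6), heading down
nothing shorter than 3 reaches the goal.

straight(2), arc(right, 4), straight(2)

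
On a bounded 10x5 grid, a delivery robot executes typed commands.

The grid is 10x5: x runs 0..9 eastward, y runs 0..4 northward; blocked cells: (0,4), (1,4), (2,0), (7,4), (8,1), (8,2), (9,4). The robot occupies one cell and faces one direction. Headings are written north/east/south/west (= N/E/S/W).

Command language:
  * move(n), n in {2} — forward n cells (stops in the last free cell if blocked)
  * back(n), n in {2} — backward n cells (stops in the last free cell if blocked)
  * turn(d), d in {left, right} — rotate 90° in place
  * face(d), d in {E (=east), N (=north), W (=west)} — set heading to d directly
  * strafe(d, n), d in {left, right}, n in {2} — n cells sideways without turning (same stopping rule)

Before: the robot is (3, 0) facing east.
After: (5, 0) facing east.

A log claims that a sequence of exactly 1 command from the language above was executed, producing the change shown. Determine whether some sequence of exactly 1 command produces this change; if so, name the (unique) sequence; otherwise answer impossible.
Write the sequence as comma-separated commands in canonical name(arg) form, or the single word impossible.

move(2)

key: heading stays E — the single command does not turn
initial: (3, 0) facing east
[1] after move(2): (5, 0) facing east
no other 1-command option fits: unique.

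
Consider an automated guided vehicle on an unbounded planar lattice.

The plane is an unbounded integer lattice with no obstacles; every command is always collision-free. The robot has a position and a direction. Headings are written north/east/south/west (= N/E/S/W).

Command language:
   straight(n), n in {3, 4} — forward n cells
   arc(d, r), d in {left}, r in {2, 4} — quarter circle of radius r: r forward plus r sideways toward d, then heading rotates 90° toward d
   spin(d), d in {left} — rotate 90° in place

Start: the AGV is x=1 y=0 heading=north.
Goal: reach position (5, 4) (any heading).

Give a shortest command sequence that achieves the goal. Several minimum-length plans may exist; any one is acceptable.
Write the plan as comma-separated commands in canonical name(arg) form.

arc(left, 2), spin(left), arc(left, 2), arc(left, 4)

from: x=1 y=0 heading=north
t=1 arc(left, 2) ⇒ x=-1 y=2 heading=west
t=2 spin(left) ⇒ x=-1 y=2 heading=south
t=3 arc(left, 2) ⇒ x=1 y=0 heading=east
t=4 arc(left, 4) ⇒ x=5 y=4 heading=north
nothing shorter than 4 reaches the goal.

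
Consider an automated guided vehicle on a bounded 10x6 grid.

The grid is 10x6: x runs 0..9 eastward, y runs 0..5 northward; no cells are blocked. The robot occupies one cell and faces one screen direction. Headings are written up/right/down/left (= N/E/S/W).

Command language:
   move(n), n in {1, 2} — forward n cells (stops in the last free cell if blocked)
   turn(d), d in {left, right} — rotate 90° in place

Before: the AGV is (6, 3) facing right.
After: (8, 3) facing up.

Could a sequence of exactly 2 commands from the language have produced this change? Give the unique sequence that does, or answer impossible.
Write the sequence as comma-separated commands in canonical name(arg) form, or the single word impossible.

key: cell and facing (now N) both changed — the 2 commands mix motion and turning
begin: (6, 3) facing right
[1] after move(2): (8, 3) facing right
[2] after turn(left): (8, 3) facing up
all 16 alternatives checked — unique.

move(2), turn(left)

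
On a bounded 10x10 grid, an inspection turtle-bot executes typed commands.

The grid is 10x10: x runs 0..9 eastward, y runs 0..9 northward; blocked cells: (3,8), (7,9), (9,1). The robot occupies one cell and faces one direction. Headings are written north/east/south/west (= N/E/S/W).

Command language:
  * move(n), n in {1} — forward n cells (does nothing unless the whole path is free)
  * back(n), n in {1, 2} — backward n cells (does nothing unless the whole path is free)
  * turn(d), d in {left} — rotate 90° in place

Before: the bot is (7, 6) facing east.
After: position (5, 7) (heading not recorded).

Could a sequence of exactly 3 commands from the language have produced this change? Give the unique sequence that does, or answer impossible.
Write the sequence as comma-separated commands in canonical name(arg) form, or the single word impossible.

key: running move(1) before back(2) would end elsewhere — order is forced
begin: (7, 6) facing east
step 1 (back(2)): (5, 6) facing east
step 2 (turn(left)): (5, 6) facing north
step 3 (move(1)): (5, 7) facing north
no rival 3-sequence matches.

back(2), turn(left), move(1)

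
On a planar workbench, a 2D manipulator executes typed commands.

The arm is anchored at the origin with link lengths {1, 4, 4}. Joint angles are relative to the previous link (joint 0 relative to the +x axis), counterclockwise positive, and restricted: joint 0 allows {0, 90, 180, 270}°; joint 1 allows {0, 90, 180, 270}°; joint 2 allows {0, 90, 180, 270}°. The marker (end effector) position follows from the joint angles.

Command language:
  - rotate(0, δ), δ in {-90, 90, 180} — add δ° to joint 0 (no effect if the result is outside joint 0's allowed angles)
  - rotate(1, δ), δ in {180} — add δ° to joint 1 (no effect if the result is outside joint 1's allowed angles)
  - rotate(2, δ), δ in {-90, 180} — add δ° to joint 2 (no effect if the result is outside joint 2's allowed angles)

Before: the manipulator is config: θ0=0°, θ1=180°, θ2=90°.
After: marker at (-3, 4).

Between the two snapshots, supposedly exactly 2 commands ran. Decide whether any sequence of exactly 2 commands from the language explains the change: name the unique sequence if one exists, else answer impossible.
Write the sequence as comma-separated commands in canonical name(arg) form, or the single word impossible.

start: config: θ0=0°, θ1=180°, θ2=90°
t=1 rotate(2, -90) ⇒ config: θ0=0°, θ1=180°, θ2=0°
t=2 rotate(2, -90) ⇒ config: θ0=0°, θ1=180°, θ2=270°
no rival 2-sequence matches.

rotate(2, -90), rotate(2, -90)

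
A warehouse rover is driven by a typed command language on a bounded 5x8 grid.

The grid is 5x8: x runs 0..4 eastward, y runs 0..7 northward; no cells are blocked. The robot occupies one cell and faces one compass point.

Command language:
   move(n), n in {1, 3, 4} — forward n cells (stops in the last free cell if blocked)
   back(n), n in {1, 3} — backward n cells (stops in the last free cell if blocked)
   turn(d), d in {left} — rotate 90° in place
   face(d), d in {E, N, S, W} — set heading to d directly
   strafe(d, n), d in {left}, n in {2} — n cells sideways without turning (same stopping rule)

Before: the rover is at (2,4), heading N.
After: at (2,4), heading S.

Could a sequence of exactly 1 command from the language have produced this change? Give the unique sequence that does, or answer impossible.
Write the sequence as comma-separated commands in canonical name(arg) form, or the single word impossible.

face(S)

key: (2,4) unchanged — the single command moves nothing
initial: at (2,4), heading N
[1] after face(S): at (2,4), heading S
uniquely the one of 11 1-step routes that fits.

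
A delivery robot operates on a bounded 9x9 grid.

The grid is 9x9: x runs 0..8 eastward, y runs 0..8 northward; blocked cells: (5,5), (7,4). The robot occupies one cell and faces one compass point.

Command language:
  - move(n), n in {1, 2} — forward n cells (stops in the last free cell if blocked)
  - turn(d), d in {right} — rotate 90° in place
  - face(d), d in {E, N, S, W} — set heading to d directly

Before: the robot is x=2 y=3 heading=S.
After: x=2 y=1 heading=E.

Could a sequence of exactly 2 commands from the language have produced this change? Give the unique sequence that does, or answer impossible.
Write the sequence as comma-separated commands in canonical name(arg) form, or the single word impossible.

move(2), face(E)

key: cell and facing (now E) both changed — the 2 commands mix motion and turning
initial: x=2 y=3 heading=S
[1] after move(2): x=2 y=1 heading=S
[2] after face(E): x=2 y=1 heading=E
no other 2-command option fits: unique.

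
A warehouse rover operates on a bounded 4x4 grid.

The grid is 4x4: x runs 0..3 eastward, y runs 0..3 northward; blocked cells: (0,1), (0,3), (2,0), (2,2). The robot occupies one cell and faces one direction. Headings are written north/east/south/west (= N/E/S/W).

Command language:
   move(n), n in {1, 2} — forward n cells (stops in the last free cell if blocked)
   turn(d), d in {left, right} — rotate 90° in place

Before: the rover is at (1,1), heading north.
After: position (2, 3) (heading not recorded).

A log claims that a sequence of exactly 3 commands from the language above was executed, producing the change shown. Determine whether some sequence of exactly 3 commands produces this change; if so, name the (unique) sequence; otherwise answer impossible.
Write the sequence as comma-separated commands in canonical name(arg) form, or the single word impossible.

move(2), turn(right), move(1)

key: order matters: swapping move(2) and move(1) lands elsewhere
start: at (1,1), heading north
step 1 (move(2)): at (1,3), heading north
step 2 (turn(right)): at (1,3), heading east
step 3 (move(1)): at (2,3), heading east
uniquely the one of 64 3-step routes that fits.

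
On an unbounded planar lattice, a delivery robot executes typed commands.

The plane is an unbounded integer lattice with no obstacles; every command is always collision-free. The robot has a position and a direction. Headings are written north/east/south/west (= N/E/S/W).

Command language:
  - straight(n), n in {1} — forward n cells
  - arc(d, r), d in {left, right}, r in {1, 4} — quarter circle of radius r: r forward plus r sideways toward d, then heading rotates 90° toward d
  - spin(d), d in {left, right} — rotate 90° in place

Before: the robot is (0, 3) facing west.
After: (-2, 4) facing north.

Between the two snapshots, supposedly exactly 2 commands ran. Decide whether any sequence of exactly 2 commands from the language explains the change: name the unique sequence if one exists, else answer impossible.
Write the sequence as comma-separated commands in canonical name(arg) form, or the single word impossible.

key: position moved to (-2,4) AND the heading swung to N — translation plus rotation needed
initial: (0, 3) facing west
1. straight(1) → (-1, 3) facing west
2. arc(right, 1) → (-2, 4) facing north
no rival 2-sequence matches.

straight(1), arc(right, 1)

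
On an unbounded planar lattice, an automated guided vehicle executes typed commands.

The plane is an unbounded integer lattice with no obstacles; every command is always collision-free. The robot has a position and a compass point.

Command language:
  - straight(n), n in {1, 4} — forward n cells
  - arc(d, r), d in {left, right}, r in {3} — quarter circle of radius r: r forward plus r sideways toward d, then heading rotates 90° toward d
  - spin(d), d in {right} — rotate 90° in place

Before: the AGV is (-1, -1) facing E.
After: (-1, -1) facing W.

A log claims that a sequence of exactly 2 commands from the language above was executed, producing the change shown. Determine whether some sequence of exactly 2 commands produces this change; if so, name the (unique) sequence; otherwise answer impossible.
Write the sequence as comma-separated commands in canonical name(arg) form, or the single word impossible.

key: parked at (-1,-1) the whole time — nothing moves the robot
from: (-1, -1) facing E
[1] after spin(right): (-1, -1) facing S
[2] after spin(right): (-1, -1) facing W
no other 2-command option fits: unique.

spin(right), spin(right)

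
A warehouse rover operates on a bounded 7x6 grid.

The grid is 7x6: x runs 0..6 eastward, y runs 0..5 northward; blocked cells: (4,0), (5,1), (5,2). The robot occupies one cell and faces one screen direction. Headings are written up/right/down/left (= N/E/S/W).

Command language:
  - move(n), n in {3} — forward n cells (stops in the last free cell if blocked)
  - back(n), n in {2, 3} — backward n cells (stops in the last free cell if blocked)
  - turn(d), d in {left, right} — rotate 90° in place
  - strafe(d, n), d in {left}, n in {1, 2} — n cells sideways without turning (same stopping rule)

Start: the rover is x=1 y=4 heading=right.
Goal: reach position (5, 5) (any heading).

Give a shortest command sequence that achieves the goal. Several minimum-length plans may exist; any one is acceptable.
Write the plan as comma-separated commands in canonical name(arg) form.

from: x=1 y=4 heading=right
[1] after turn(right): x=1 y=4 heading=down
[2] after back(3): x=1 y=5 heading=down
[3] after strafe(left, 2): x=3 y=5 heading=down
[4] after strafe(left, 2): x=5 y=5 heading=down
nothing shorter than 4 reaches the goal.

turn(right), back(3), strafe(left, 2), strafe(left, 2)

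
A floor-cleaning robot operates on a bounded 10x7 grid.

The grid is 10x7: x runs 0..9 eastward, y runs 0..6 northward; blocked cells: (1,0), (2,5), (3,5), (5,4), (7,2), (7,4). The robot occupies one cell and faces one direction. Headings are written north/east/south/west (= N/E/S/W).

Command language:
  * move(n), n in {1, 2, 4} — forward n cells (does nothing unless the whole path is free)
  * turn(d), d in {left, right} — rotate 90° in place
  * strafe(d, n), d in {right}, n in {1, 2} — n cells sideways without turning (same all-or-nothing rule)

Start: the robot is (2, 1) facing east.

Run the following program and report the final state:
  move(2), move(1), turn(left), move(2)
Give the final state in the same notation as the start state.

(5, 3) facing north

from: (2, 1) facing east
[1] after move(2): (4, 1) facing east
[2] after move(1): (5, 1) facing east
[3] after turn(left): (5, 1) facing north
[4] after move(2): (5, 3) facing north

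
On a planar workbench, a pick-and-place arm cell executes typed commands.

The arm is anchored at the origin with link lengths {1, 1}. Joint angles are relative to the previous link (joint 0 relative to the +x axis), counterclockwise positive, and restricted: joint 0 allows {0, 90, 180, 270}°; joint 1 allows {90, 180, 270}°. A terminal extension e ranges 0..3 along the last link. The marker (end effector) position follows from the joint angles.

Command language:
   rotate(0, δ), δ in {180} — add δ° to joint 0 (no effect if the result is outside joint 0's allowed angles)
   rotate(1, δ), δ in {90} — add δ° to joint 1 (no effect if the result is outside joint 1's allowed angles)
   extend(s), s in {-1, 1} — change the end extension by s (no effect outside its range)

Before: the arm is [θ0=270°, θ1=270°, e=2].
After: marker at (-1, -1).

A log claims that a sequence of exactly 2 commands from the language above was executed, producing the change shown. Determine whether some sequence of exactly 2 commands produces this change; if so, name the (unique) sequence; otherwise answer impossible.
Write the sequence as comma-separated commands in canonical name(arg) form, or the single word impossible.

from: [θ0=270°, θ1=270°, e=2]
1. extend(-1) → [θ0=270°, θ1=270°, e=1]
2. extend(-1) → [θ0=270°, θ1=270°, e=0]
no other 2-command option fits: unique.

extend(-1), extend(-1)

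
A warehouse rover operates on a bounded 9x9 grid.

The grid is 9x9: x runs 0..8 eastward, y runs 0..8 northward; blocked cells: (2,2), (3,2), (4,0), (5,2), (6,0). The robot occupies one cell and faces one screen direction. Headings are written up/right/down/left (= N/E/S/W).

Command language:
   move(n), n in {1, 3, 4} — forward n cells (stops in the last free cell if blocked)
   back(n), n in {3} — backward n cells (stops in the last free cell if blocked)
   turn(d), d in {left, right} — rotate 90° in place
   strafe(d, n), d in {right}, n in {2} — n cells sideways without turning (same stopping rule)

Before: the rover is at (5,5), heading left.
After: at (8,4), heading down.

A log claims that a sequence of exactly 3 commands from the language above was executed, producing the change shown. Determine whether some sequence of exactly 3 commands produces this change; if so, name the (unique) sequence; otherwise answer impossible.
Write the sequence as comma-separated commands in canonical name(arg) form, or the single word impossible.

key: position moved to (8,4) AND the heading swung to S — translation plus rotation needed
begin: at (5,5), heading left
[1] after back(3): at (8,5), heading left
[2] after turn(left): at (8,5), heading down
[3] after move(1): at (8,4), heading down
no other 3-command option fits: unique.

back(3), turn(left), move(1)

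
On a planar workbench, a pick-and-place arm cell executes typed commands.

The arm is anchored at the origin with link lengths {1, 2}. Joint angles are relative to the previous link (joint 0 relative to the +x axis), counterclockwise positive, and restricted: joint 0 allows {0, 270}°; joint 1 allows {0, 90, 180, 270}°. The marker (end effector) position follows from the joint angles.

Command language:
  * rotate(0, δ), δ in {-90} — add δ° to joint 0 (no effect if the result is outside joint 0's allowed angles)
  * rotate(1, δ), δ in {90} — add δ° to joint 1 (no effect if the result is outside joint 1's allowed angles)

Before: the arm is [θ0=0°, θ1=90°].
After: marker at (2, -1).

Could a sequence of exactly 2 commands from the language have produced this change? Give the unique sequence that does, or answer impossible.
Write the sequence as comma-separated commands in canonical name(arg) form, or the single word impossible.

rotate(0, -90), rotate(0, -90)

begin: [θ0=0°, θ1=90°]
step 1 (rotate(0, -90)): [θ0=270°, θ1=90°]
step 2 (rotate(0, -90)): [θ0=270°, θ1=90°]
no other 2-command option fits: unique.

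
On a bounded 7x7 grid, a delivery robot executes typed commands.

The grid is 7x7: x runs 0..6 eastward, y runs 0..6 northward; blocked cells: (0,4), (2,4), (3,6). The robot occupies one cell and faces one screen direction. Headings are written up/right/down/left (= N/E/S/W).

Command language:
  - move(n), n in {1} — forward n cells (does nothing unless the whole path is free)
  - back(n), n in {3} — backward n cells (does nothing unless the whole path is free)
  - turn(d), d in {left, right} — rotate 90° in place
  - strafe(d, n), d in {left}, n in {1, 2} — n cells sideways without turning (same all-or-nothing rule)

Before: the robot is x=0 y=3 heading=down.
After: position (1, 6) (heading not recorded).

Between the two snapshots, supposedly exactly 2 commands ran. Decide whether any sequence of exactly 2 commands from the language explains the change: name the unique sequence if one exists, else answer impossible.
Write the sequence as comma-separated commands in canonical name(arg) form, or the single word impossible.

strafe(left, 1), back(3)

key: running back(3) before strafe(left, 1) would end elsewhere — order is forced
from: x=0 y=3 heading=down
1. strafe(left, 1) → x=1 y=3 heading=down
2. back(3) → x=1 y=6 heading=down
uniquely the one of 36 2-step routes that fits.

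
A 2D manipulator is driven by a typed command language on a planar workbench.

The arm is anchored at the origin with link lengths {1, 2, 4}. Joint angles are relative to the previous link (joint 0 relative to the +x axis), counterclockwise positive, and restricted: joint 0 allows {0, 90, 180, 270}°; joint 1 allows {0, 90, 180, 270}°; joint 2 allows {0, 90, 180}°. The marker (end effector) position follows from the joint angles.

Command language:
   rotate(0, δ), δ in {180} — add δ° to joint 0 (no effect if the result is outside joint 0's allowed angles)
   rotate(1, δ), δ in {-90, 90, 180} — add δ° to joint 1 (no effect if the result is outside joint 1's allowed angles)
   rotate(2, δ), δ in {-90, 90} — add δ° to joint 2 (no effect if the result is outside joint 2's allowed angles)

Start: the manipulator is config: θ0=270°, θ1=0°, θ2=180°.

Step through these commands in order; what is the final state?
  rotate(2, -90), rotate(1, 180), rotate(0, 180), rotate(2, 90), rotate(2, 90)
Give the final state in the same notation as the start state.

config: θ0=90°, θ1=180°, θ2=180°

start: config: θ0=270°, θ1=0°, θ2=180°
t=1 rotate(2, -90) ⇒ config: θ0=270°, θ1=0°, θ2=90°
t=2 rotate(1, 180) ⇒ config: θ0=270°, θ1=180°, θ2=90°
t=3 rotate(0, 180) ⇒ config: θ0=90°, θ1=180°, θ2=90°
t=4 rotate(2, 90) ⇒ config: θ0=90°, θ1=180°, θ2=180°
t=5 rotate(2, 90) ⇒ config: θ0=90°, θ1=180°, θ2=180°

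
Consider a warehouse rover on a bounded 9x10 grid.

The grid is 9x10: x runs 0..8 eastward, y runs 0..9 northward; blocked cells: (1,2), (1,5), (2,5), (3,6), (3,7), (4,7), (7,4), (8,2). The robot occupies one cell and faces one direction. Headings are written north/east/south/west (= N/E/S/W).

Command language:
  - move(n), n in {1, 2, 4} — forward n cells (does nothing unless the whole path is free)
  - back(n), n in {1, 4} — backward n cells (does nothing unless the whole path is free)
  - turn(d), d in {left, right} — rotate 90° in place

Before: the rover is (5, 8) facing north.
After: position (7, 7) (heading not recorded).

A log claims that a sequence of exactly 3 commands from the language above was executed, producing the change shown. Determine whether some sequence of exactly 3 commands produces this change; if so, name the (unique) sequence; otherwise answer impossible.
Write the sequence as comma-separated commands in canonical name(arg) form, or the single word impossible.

key: running move(2) before back(1) would end elsewhere — order is forced
from: (5, 8) facing north
step 1 (back(1)): (5, 7) facing north
step 2 (turn(right)): (5, 7) facing east
step 3 (move(2)): (7, 7) facing east
uniquely the one of 343 3-step routes that fits.

back(1), turn(right), move(2)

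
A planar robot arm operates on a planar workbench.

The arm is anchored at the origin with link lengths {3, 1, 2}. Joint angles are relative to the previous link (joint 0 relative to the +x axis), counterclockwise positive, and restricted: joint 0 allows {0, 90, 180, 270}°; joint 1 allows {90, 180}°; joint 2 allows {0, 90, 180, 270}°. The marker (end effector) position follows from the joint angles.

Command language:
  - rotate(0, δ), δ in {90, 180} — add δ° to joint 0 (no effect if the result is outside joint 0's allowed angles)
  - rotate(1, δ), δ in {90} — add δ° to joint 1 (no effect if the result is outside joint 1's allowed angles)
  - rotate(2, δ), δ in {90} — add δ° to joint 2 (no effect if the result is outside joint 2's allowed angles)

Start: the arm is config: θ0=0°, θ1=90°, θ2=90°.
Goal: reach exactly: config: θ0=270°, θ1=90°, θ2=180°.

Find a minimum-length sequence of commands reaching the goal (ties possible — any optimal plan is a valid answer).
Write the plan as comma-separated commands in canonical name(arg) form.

start: config: θ0=0°, θ1=90°, θ2=90°
[1] after rotate(2, 90): config: θ0=0°, θ1=90°, θ2=180°
[2] after rotate(0, 180): config: θ0=180°, θ1=90°, θ2=180°
[3] after rotate(0, 90): config: θ0=270°, θ1=90°, θ2=180°
minimal: 3 command(s), checked below 3.

rotate(2, 90), rotate(0, 180), rotate(0, 90)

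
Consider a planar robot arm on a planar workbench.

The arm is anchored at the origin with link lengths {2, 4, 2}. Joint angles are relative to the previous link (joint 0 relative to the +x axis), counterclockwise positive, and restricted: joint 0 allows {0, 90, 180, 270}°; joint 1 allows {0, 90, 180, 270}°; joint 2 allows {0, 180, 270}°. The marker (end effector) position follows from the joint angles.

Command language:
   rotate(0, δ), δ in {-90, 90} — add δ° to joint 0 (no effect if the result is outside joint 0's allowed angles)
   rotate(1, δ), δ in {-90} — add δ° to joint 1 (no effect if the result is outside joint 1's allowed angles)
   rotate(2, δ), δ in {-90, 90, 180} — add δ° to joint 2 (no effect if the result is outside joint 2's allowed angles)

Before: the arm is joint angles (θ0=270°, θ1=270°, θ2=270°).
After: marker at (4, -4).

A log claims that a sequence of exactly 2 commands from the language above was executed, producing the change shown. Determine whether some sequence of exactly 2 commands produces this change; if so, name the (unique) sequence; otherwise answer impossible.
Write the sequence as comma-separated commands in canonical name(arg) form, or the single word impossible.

t0: joint angles (θ0=270°, θ1=270°, θ2=270°)
step 1 (rotate(1, -90)): joint angles (θ0=270°, θ1=180°, θ2=270°)
step 2 (rotate(1, -90)): joint angles (θ0=270°, θ1=90°, θ2=270°)
all 36 alternatives checked — unique.

rotate(1, -90), rotate(1, -90)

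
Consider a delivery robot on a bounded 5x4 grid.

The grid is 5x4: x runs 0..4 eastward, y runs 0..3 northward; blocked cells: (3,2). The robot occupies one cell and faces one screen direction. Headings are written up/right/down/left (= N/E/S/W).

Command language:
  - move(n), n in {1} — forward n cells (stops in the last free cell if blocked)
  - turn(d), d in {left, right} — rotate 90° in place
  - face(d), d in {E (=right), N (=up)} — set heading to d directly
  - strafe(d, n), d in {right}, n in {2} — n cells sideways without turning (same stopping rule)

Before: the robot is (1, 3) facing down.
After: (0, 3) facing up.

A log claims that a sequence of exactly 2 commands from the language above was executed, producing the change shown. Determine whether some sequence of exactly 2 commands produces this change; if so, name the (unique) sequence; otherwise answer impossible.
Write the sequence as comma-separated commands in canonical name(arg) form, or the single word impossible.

strafe(right, 2), face(N)

key: cell and facing (now N) both changed — the 2 commands mix motion and turning
from: (1, 3) facing down
[1] after strafe(right, 2): (0, 3) facing down
[2] after face(N): (0, 3) facing up
no rival 2-sequence matches.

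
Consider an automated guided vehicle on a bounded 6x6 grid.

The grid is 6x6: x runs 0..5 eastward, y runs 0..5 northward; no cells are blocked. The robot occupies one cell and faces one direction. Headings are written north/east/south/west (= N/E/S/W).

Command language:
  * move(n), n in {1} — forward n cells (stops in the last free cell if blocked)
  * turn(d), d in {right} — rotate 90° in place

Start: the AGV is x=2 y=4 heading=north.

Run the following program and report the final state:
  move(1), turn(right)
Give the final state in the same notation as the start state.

x=2 y=5 heading=east

initial: x=2 y=4 heading=north
t=1 move(1) ⇒ x=2 y=5 heading=north
t=2 turn(right) ⇒ x=2 y=5 heading=east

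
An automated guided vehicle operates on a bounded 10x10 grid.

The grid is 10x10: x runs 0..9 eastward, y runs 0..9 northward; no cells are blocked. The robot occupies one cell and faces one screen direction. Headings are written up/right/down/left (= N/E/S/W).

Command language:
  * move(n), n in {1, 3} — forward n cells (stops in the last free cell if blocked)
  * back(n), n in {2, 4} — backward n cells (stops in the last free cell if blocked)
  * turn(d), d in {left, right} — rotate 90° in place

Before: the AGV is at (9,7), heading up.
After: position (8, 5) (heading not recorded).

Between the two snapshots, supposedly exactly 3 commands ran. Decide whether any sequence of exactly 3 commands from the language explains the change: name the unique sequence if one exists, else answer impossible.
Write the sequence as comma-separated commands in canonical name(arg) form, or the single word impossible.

back(2), turn(left), move(1)

key: order matters: swapping back(2) and move(1) lands elsewhere
from: at (9,7), heading up
t=1 back(2) ⇒ at (9,5), heading up
t=2 turn(left) ⇒ at (9,5), heading left
t=3 move(1) ⇒ at (8,5), heading left
no rival 3-sequence matches.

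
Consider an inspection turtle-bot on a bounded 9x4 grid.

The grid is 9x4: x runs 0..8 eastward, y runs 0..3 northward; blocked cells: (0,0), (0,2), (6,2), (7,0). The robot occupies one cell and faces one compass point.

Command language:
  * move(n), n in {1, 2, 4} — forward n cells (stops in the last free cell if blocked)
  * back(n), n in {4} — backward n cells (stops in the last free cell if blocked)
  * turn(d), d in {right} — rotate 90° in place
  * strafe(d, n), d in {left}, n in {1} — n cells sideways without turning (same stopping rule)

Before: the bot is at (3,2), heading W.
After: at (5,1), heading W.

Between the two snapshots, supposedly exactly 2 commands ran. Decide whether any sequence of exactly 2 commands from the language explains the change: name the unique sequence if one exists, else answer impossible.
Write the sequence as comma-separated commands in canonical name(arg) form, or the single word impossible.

key: still facing W at the end — nothing in the sequence rotates
begin: at (3,2), heading W
t=1 back(4) ⇒ at (5,2), heading W
t=2 strafe(left, 1) ⇒ at (5,1), heading W
uniquely the one of 36 2-step routes that fits.

back(4), strafe(left, 1)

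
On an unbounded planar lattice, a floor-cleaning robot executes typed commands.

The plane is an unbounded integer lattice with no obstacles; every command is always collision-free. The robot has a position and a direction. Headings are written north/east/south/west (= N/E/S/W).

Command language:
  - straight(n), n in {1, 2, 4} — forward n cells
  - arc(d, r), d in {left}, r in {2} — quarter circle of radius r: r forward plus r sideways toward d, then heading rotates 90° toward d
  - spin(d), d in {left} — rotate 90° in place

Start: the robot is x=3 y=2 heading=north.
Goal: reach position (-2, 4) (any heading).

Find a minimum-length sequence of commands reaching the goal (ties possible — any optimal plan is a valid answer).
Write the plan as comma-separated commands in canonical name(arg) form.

start: x=3 y=2 heading=north
[1] after arc(left, 2): x=1 y=4 heading=west
[2] after straight(1): x=0 y=4 heading=west
[3] after straight(2): x=-2 y=4 heading=west
minimal: 3 command(s), checked below 3.

arc(left, 2), straight(1), straight(2)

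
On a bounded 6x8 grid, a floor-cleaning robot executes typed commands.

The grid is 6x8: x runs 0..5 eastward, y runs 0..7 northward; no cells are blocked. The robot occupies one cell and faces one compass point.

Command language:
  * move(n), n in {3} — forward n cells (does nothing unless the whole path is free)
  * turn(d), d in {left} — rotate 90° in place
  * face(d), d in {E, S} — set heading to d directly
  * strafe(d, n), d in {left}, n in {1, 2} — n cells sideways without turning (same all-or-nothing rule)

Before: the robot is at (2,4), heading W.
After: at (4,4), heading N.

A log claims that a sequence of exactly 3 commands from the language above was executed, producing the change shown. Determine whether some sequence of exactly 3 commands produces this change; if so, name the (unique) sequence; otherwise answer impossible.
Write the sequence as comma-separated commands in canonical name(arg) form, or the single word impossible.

impossible

no 3-step route produces this change.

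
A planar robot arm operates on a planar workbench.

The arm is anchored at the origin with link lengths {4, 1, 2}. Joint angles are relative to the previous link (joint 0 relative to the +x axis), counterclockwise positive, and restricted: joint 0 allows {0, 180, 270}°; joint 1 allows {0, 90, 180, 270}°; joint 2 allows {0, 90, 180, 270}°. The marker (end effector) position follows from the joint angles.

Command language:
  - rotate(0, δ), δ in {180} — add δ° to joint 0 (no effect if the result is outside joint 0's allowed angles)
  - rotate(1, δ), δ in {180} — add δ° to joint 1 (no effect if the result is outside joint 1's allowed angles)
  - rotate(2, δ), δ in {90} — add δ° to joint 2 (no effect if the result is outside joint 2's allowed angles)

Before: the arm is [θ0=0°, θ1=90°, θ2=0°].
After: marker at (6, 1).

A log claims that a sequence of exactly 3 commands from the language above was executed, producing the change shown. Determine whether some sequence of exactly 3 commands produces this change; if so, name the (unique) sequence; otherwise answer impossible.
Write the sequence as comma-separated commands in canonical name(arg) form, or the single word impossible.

rotate(2, 90), rotate(2, 90), rotate(2, 90)

begin: [θ0=0°, θ1=90°, θ2=0°]
[1] after rotate(2, 90): [θ0=0°, θ1=90°, θ2=90°]
[2] after rotate(2, 90): [θ0=0°, θ1=90°, θ2=180°]
[3] after rotate(2, 90): [θ0=0°, θ1=90°, θ2=270°]
no rival 3-sequence matches.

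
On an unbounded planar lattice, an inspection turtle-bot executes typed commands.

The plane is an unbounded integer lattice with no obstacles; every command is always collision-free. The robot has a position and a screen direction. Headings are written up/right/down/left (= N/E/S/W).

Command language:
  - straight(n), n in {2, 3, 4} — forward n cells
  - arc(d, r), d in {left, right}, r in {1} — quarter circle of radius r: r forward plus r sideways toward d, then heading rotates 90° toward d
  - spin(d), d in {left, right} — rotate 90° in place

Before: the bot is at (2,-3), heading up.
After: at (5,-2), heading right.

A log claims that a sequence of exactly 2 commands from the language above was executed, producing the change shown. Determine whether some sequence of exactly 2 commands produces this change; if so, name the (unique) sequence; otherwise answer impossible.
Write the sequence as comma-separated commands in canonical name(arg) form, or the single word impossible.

key: order matters: swapping arc(right, 1) and straight(2) lands elsewhere
initial: at (2,-3), heading up
[1] after arc(right, 1): at (3,-2), heading right
[2] after straight(2): at (5,-2), heading right
no other 2-command option fits: unique.

arc(right, 1), straight(2)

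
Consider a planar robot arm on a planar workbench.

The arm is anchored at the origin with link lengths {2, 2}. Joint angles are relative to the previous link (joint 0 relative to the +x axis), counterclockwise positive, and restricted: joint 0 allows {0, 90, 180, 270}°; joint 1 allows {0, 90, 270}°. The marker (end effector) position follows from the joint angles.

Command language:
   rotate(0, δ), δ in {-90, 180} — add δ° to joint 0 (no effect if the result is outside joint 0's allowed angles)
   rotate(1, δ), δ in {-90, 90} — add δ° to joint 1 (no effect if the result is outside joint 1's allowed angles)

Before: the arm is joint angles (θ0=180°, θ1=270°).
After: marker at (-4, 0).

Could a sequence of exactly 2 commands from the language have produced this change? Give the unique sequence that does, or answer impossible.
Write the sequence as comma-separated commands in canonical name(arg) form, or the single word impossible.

key: order matters: swapping rotate(1, -90) and rotate(1, 90) lands elsewhere
begin: joint angles (θ0=180°, θ1=270°)
1. rotate(1, -90) → joint angles (θ0=180°, θ1=270°)
2. rotate(1, 90) → joint angles (θ0=180°, θ1=0°)
no other 2-command option fits: unique.

rotate(1, -90), rotate(1, 90)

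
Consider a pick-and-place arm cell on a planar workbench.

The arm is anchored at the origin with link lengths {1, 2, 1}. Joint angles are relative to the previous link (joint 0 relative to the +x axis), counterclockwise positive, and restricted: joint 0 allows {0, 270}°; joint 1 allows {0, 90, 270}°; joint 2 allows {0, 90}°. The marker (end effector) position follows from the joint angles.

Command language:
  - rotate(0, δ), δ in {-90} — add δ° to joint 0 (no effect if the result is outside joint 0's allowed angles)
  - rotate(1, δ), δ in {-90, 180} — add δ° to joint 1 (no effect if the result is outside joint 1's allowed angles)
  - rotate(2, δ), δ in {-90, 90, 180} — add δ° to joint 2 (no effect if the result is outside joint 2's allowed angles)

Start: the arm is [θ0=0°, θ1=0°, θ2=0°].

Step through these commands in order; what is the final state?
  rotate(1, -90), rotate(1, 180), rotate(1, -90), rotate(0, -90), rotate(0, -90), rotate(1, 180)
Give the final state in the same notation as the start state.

initial: [θ0=0°, θ1=0°, θ2=0°]
1. rotate(1, -90) → [θ0=0°, θ1=270°, θ2=0°]
2. rotate(1, 180) → [θ0=0°, θ1=90°, θ2=0°]
3. rotate(1, -90) → [θ0=0°, θ1=0°, θ2=0°]
4. rotate(0, -90) → [θ0=270°, θ1=0°, θ2=0°]
5. rotate(0, -90) → [θ0=270°, θ1=0°, θ2=0°]
6. rotate(1, 180) → [θ0=270°, θ1=0°, θ2=0°]

[θ0=270°, θ1=0°, θ2=0°]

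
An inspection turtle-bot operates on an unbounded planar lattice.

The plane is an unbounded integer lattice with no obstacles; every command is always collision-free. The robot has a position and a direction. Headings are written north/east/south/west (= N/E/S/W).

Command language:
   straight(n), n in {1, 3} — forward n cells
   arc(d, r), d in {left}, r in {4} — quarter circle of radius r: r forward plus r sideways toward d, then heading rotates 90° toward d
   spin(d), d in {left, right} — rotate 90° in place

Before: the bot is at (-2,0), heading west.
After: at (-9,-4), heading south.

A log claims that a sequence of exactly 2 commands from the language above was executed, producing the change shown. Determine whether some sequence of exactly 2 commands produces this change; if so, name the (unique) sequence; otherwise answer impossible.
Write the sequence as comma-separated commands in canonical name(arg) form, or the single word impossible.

straight(3), arc(left, 4)

key: order matters: swapping straight(3) and arc(left, 4) lands elsewhere
t0: at (-2,0), heading west
[1] after straight(3): at (-5,0), heading west
[2] after arc(left, 4): at (-9,-4), heading south
no other 2-command option fits: unique.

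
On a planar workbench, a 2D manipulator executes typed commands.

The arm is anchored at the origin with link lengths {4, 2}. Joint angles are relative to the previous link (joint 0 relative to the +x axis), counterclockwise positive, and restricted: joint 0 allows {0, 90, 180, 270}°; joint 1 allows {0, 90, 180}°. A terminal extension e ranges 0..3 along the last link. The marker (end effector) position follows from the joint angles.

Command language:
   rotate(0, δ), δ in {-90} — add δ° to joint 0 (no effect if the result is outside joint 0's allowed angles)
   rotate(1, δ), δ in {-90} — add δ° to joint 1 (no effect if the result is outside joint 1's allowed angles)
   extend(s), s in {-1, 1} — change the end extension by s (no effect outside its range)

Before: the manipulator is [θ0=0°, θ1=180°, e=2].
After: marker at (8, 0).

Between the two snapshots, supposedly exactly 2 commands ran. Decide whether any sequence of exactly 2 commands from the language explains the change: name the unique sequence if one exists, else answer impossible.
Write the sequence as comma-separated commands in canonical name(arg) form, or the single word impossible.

from: [θ0=0°, θ1=180°, e=2]
[1] after rotate(1, -90): [θ0=0°, θ1=90°, e=2]
[2] after rotate(1, -90): [θ0=0°, θ1=0°, e=2]
no rival 2-sequence matches.

rotate(1, -90), rotate(1, -90)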